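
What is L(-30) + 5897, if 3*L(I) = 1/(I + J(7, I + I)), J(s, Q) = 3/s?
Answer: 3662030/621 ≈ 5897.0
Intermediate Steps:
L(I) = 1/(3*(3/7 + I)) (L(I) = 1/(3*(I + 3/7)) = 1/(3*(3/7 + I)))
L(-30) + 5897 = 7/(3*(3 + 7*(-30))) + 5897 = 7/(3*(3 - 210)) + 5897 = (7/3)/(-207) + 5897 = (7/3)*(-1/207) + 5897 = -7/621 + 5897 = 3662030/621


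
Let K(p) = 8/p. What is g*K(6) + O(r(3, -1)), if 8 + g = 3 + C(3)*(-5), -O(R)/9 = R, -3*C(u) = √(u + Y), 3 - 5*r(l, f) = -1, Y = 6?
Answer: -36/5 ≈ -7.2000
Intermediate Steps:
r(l, f) = ⅘ (r(l, f) = ⅗ - ⅕*(-1) = ⅗ + ⅕ = ⅘)
C(u) = -√(6 + u)/3 (C(u) = -√(u + 6)/3 = -√(6 + u)/3)
O(R) = -9*R
g = 0 (g = -8 + (3 - √(6 + 3)/3*(-5)) = -8 + (3 - √9/3*(-5)) = -8 + (3 - ⅓*3*(-5)) = -8 + (3 - 1*(-5)) = -8 + (3 + 5) = -8 + 8 = 0)
g*K(6) + O(r(3, -1)) = 0*(8/6) - 9*⅘ = 0*(8*(⅙)) - 36/5 = 0*(4/3) - 36/5 = 0 - 36/5 = -36/5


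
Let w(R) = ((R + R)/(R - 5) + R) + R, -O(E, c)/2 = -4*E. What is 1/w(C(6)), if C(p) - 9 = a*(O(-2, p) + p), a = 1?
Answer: -⅗ ≈ -0.60000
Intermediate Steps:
O(E, c) = 8*E (O(E, c) = -(-8)*E = 8*E)
C(p) = -7 + p (C(p) = 9 + 1*(8*(-2) + p) = 9 + 1*(-16 + p) = 9 + (-16 + p) = -7 + p)
w(R) = 2*R + 2*R/(-5 + R) (w(R) = ((2*R)/(-5 + R) + R) + R = (2*R/(-5 + R) + R) + R = (R + 2*R/(-5 + R)) + R = 2*R + 2*R/(-5 + R))
1/w(C(6)) = 1/(2*(-7 + 6)*(-4 + (-7 + 6))/(-5 + (-7 + 6))) = 1/(2*(-1)*(-4 - 1)/(-5 - 1)) = 1/(2*(-1)*(-5)/(-6)) = 1/(2*(-1)*(-⅙)*(-5)) = 1/(-5/3) = -⅗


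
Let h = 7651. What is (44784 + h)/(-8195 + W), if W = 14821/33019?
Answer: -1731351265/270575884 ≈ -6.3988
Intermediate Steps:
W = 14821/33019 (W = 14821*(1/33019) = 14821/33019 ≈ 0.44886)
(44784 + h)/(-8195 + W) = (44784 + 7651)/(-8195 + 14821/33019) = 52435/(-270575884/33019) = 52435*(-33019/270575884) = -1731351265/270575884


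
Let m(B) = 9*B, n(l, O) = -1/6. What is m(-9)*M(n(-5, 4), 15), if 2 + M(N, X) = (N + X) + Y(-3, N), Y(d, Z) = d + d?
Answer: -1107/2 ≈ -553.50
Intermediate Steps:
n(l, O) = -1/6 (n(l, O) = -1*1/6 = -1/6)
Y(d, Z) = 2*d
M(N, X) = -8 + N + X (M(N, X) = -2 + ((N + X) + 2*(-3)) = -2 + ((N + X) - 6) = -2 + (-6 + N + X) = -8 + N + X)
m(-9)*M(n(-5, 4), 15) = (9*(-9))*(-8 - 1/6 + 15) = -81*41/6 = -1107/2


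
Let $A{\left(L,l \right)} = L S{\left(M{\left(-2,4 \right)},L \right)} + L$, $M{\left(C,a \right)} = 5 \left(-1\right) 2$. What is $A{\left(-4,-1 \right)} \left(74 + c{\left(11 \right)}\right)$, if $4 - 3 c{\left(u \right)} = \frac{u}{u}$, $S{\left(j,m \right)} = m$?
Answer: $900$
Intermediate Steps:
$M{\left(C,a \right)} = -10$ ($M{\left(C,a \right)} = \left(-5\right) 2 = -10$)
$A{\left(L,l \right)} = L + L^{2}$ ($A{\left(L,l \right)} = L L + L = L^{2} + L = L + L^{2}$)
$c{\left(u \right)} = 1$ ($c{\left(u \right)} = \frac{4}{3} - \frac{u \frac{1}{u}}{3} = \frac{4}{3} - \frac{1}{3} = 1$)
$A{\left(-4,-1 \right)} \left(74 + c{\left(11 \right)}\right) = - 4 \left(1 - 4\right) \left(74 + 1\right) = \left(-4\right) \left(-3\right) 75 = 12 \cdot 75 = 900$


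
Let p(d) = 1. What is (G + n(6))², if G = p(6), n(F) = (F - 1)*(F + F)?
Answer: 3721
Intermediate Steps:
n(F) = 2*F*(-1 + F) (n(F) = (-1 + F)*(2*F) = 2*F*(-1 + F))
G = 1
(G + n(6))² = (1 + 2*6*(-1 + 6))² = (1 + 2*6*5)² = (1 + 60)² = 61² = 3721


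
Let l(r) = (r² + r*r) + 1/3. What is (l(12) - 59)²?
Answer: 473344/9 ≈ 52594.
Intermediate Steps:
l(r) = ⅓ + 2*r² (l(r) = (r² + r²) + ⅓ = 2*r² + ⅓ = ⅓ + 2*r²)
(l(12) - 59)² = ((⅓ + 2*12²) - 59)² = ((⅓ + 2*144) - 59)² = ((⅓ + 288) - 59)² = (865/3 - 59)² = (688/3)² = 473344/9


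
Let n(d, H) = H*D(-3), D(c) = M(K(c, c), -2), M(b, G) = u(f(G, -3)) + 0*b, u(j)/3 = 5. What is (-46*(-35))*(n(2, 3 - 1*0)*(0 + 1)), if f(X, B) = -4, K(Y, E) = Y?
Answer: 72450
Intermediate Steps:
u(j) = 15 (u(j) = 3*5 = 15)
M(b, G) = 15 (M(b, G) = 15 + 0*b = 15 + 0 = 15)
D(c) = 15
n(d, H) = 15*H (n(d, H) = H*15 = 15*H)
(-46*(-35))*(n(2, 3 - 1*0)*(0 + 1)) = (-46*(-35))*((15*(3 - 1*0))*(0 + 1)) = 1610*((15*(3 + 0))*1) = 1610*((15*3)*1) = 1610*(45*1) = 1610*45 = 72450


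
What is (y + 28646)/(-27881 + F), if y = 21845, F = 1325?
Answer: -50491/26556 ≈ -1.9013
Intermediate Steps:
(y + 28646)/(-27881 + F) = (21845 + 28646)/(-27881 + 1325) = 50491/(-26556) = 50491*(-1/26556) = -50491/26556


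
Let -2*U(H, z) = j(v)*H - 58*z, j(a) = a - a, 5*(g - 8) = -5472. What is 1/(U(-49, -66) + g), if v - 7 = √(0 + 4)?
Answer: -5/15002 ≈ -0.00033329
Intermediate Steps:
g = -5432/5 (g = 8 + (⅕)*(-5472) = 8 - 5472/5 = -5432/5 ≈ -1086.4)
v = 9 (v = 7 + √(0 + 4) = 7 + √4 = 7 + 2 = 9)
j(a) = 0
U(H, z) = 29*z (U(H, z) = -(0*H - 58*z)/2 = -(0 - 58*z)/2 = -(-29)*z = 29*z)
1/(U(-49, -66) + g) = 1/(29*(-66) - 5432/5) = 1/(-1914 - 5432/5) = 1/(-15002/5) = -5/15002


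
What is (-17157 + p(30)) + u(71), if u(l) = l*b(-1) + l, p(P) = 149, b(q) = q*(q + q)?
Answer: -16795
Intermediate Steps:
b(q) = 2*q² (b(q) = q*(2*q) = 2*q²)
u(l) = 3*l (u(l) = l*(2*(-1)²) + l = l*(2*1) + l = l*2 + l = 2*l + l = 3*l)
(-17157 + p(30)) + u(71) = (-17157 + 149) + 3*71 = -17008 + 213 = -16795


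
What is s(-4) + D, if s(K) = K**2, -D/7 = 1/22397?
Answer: 358345/22397 ≈ 16.000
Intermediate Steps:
D = -7/22397 ≈ -0.00031254
s(-4) + D = (-4)**2 - 7/22397 = 16 - 7/22397 = 358345/22397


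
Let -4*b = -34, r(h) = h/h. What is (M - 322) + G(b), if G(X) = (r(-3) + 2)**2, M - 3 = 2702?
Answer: 2392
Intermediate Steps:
r(h) = 1
b = 17/2 (b = -1/4*(-34) = 17/2 ≈ 8.5000)
M = 2705 (M = 3 + 2702 = 2705)
G(X) = 9 (G(X) = (1 + 2)**2 = 3**2 = 9)
(M - 322) + G(b) = (2705 - 322) + 9 = 2383 + 9 = 2392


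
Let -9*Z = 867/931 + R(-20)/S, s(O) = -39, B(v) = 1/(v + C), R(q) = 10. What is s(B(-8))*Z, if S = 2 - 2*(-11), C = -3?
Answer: 195767/33516 ≈ 5.8410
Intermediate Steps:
B(v) = 1/(-3 + v) (B(v) = 1/(v - 3) = 1/(-3 + v))
S = 24 (S = 2 + 22 = 24)
Z = -15059/100548 (Z = -(867/931 + 10/24)/9 = -(867*(1/931) + 10*(1/24))/9 = -(867/931 + 5/12)/9 = -⅑*15059/11172 = -15059/100548 ≈ -0.14977)
s(B(-8))*Z = -39*(-15059/100548) = 195767/33516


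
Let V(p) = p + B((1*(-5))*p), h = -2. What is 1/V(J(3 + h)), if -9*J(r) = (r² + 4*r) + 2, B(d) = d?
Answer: 9/28 ≈ 0.32143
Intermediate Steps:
J(r) = -2/9 - 4*r/9 - r²/9 (J(r) = -((r² + 4*r) + 2)/9 = -(2 + r² + 4*r)/9 = -2/9 - 4*r/9 - r²/9)
V(p) = -4*p (V(p) = p + (1*(-5))*p = p - 5*p = -4*p)
1/V(J(3 + h)) = 1/(-4*(-2/9 - 4*(3 - 2)/9 - (3 - 2)²/9)) = 1/(-4*(-2/9 - 4/9*1 - ⅑*1²)) = 1/(-4*(-2/9 - 4/9 - ⅑*1)) = 1/(-4*(-2/9 - 4/9 - ⅑)) = 1/(-4*(-7/9)) = 1/(28/9) = 9/28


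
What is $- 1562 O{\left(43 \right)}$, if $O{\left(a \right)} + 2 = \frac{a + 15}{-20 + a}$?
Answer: $- \frac{18744}{23} \approx -814.96$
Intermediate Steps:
$O{\left(a \right)} = -2 + \frac{15 + a}{-20 + a}$ ($O{\left(a \right)} = -2 + \frac{a + 15}{-20 + a} = -2 + \frac{15 + a}{-20 + a}$)
$- 1562 O{\left(43 \right)} = - 1562 \frac{55 - 43}{-20 + 43} = - 1562 \frac{55 - 43}{23} = - 1562 \cdot \frac{1}{23} \cdot 12 = \left(-1562\right) \frac{12}{23} = - \frac{18744}{23}$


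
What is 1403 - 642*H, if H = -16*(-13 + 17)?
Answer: 42491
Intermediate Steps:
H = -64 (H = -16*4 = -64)
1403 - 642*H = 1403 - 642*(-64) = 1403 + 41088 = 42491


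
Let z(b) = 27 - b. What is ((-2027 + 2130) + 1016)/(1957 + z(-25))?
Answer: 1119/2009 ≈ 0.55699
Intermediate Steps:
((-2027 + 2130) + 1016)/(1957 + z(-25)) = ((-2027 + 2130) + 1016)/(1957 + (27 - 1*(-25))) = (103 + 1016)/(1957 + (27 + 25)) = 1119/(1957 + 52) = 1119/2009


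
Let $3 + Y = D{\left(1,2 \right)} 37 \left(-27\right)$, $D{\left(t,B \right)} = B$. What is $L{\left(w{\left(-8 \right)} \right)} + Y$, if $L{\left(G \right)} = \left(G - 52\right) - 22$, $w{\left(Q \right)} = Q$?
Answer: $-2083$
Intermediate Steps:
$L{\left(G \right)} = -74 + G$ ($L{\left(G \right)} = \left(-52 + G\right) - 22 = -74 + G$)
$Y = -2001$ ($Y = -3 + 2 \cdot 37 \left(-27\right) = -3 + 74 \left(-27\right) = -3 - 1998 = -2001$)
$L{\left(w{\left(-8 \right)} \right)} + Y = \left(-74 - 8\right) - 2001 = -82 - 2001 = -2083$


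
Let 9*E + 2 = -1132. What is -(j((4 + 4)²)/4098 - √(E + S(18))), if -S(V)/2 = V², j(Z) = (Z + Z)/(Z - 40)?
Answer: -8/6147 + 3*I*√86 ≈ -0.0013014 + 27.821*I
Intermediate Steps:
E = -126 (E = -2/9 + (⅑)*(-1132) = -2/9 - 1132/9 = -126)
j(Z) = 2*Z/(-40 + Z) (j(Z) = (2*Z)/(-40 + Z) = 2*Z/(-40 + Z))
S(V) = -2*V²
-(j((4 + 4)²)/4098 - √(E + S(18))) = -((2*(4 + 4)²/(-40 + (4 + 4)²))/4098 - √(-126 - 2*18²)) = -((2*8²/(-40 + 8²))*(1/4098) - √(-126 - 2*324)) = -((2*64/(-40 + 64))*(1/4098) - √(-126 - 648)) = -((2*64/24)*(1/4098) - √(-774)) = -((2*64*(1/24))*(1/4098) - 3*I*√86) = -((16/3)*(1/4098) - 3*I*√86) = -(8/6147 - 3*I*√86) = -8/6147 + 3*I*√86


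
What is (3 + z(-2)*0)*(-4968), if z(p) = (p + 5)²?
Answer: -14904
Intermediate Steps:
z(p) = (5 + p)²
(3 + z(-2)*0)*(-4968) = (3 + (5 - 2)²*0)*(-4968) = (3 + 3²*0)*(-4968) = (3 + 9*0)*(-4968) = (3 + 0)*(-4968) = 3*(-4968) = -14904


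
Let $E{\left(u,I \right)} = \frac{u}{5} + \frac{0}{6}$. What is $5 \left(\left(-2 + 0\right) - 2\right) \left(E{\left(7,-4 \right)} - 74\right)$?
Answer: $1452$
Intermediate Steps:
$E{\left(u,I \right)} = \frac{u}{5}$ ($E{\left(u,I \right)} = u \frac{1}{5} + 0 \cdot \frac{1}{6} = \frac{u}{5} + 0 = \frac{u}{5}$)
$5 \left(\left(-2 + 0\right) - 2\right) \left(E{\left(7,-4 \right)} - 74\right) = 5 \left(\left(-2 + 0\right) - 2\right) \left(\frac{1}{5} \cdot 7 - 74\right) = 5 \left(-2 - 2\right) \left(\frac{7}{5} - 74\right) = 5 \left(-4\right) \left(- \frac{363}{5}\right) = \left(-20\right) \left(- \frac{363}{5}\right) = 1452$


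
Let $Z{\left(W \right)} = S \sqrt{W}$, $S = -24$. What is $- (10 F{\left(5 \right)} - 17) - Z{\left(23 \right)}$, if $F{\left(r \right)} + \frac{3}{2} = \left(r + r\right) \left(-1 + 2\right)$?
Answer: $-68 + 24 \sqrt{23} \approx 47.1$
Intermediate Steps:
$F{\left(r \right)} = - \frac{3}{2} + 2 r$ ($F{\left(r \right)} = - \frac{3}{2} + \left(r + r\right) \left(-1 + 2\right) = - \frac{3}{2} + 2 r 1 = - \frac{3}{2} + 2 r$)
$Z{\left(W \right)} = - 24 \sqrt{W}$
$- (10 F{\left(5 \right)} - 17) - Z{\left(23 \right)} = - (10 \left(- \frac{3}{2} + 2 \cdot 5\right) - 17) - - 24 \sqrt{23} = - (10 \left(- \frac{3}{2} + 10\right) - 17) + 24 \sqrt{23} = - (10 \cdot \frac{17}{2} - 17) + 24 \sqrt{23} = - (85 - 17) + 24 \sqrt{23} = \left(-1\right) 68 + 24 \sqrt{23} = -68 + 24 \sqrt{23}$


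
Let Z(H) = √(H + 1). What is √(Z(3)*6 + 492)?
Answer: 6*√14 ≈ 22.450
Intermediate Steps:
Z(H) = √(1 + H)
√(Z(3)*6 + 492) = √(√(1 + 3)*6 + 492) = √(√4*6 + 492) = √(2*6 + 492) = √(12 + 492) = √504 = 6*√14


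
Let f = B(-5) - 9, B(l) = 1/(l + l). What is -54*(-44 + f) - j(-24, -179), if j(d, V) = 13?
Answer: 14272/5 ≈ 2854.4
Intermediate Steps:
B(l) = 1/(2*l)
f = -91/10 (f = (½)/(-5) - 9 = (½)*(-⅕) - 9 = -⅒ - 9 = -91/10 ≈ -9.1000)
-54*(-44 + f) - j(-24, -179) = -54*(-44 - 91/10) - 1*13 = -54*(-531/10) - 13 = 14337/5 - 13 = 14272/5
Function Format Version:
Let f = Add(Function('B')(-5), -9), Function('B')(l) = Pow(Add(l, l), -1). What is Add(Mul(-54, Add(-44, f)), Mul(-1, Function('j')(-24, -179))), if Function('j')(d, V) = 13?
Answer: Rational(14272, 5) ≈ 2854.4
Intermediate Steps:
Function('B')(l) = Mul(Rational(1, 2), Pow(l, -1)) (Function('B')(l) = Pow(Mul(2, l), -1) = Mul(Rational(1, 2), Pow(l, -1)))
f = Rational(-91, 10) (f = Add(Mul(Rational(1, 2), Pow(-5, -1)), -9) = Add(Mul(Rational(1, 2), Rational(-1, 5)), -9) = Add(Rational(-1, 10), -9) = Rational(-91, 10) ≈ -9.1000)
Add(Mul(-54, Add(-44, f)), Mul(-1, Function('j')(-24, -179))) = Add(Mul(-54, Add(-44, Rational(-91, 10))), Mul(-1, 13)) = Add(Mul(-54, Rational(-531, 10)), -13) = Add(Rational(14337, 5), -13) = Rational(14272, 5)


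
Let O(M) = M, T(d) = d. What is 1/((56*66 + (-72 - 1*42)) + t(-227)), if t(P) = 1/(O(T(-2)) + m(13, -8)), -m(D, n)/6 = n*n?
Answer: 386/1382651 ≈ 0.00027917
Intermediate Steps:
m(D, n) = -6*n² (m(D, n) = -6*n*n = -6*n²)
t(P) = -1/386 (t(P) = 1/(-2 - 6*(-8)²) = 1/(-2 - 6*64) = 1/(-2 - 384) = 1/(-386) = -1/386)
1/((56*66 + (-72 - 1*42)) + t(-227)) = 1/((56*66 + (-72 - 1*42)) - 1/386) = 1/((3696 + (-72 - 42)) - 1/386) = 1/((3696 - 114) - 1/386) = 1/(3582 - 1/386) = 1/(1382651/386) = 386/1382651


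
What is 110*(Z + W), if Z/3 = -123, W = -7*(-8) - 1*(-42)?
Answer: -29810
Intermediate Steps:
W = 98 (W = 56 + 42 = 98)
Z = -369 (Z = 3*(-123) = -369)
110*(Z + W) = 110*(-369 + 98) = 110*(-271) = -29810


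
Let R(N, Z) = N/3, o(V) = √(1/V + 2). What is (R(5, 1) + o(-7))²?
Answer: 292/63 + 10*√91/21 ≈ 9.1775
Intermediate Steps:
o(V) = √(2 + 1/V) (o(V) = √(1/V + 2) = √(2 + 1/V))
R(N, Z) = N/3 (R(N, Z) = N*(⅓) = N/3)
(R(5, 1) + o(-7))² = ((⅓)*5 + √(2 + 1/(-7)))² = (5/3 + √(2 - ⅐))² = (5/3 + √(13/7))² = (5/3 + √91/7)²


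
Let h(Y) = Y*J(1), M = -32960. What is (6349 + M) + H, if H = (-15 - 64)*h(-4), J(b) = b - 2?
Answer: -26927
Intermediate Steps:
J(b) = -2 + b
h(Y) = -Y (h(Y) = Y*(-2 + 1) = Y*(-1) = -Y)
H = -316 (H = (-15 - 64)*(-1*(-4)) = -79*4 = -316)
(6349 + M) + H = (6349 - 32960) - 316 = -26611 - 316 = -26927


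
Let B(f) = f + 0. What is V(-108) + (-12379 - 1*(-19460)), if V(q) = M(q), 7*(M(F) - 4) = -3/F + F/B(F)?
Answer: 1785457/252 ≈ 7085.1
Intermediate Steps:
B(f) = f
M(F) = 29/7 - 3/(7*F) (M(F) = 4 + (-3/F + F/F)/7 = 4 + (-3/F + 1)/7 = 4 + (1 - 3/F)/7 = 4 + (⅐ - 3/(7*F)) = 29/7 - 3/(7*F))
V(q) = (-3 + 29*q)/(7*q)
V(-108) + (-12379 - 1*(-19460)) = (⅐)*(-3 + 29*(-108))/(-108) + (-12379 - 1*(-19460)) = (⅐)*(-1/108)*(-3 - 3132) + (-12379 + 19460) = (⅐)*(-1/108)*(-3135) + 7081 = 1045/252 + 7081 = 1785457/252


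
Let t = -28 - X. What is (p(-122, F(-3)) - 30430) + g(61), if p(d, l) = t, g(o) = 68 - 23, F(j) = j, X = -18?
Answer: -30395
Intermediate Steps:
g(o) = 45
t = -10 (t = -28 - 1*(-18) = -28 + 18 = -10)
p(d, l) = -10
(p(-122, F(-3)) - 30430) + g(61) = (-10 - 30430) + 45 = -30440 + 45 = -30395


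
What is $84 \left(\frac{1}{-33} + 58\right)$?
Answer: $\frac{53564}{11} \approx 4869.5$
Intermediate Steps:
$84 \left(\frac{1}{-33} + 58\right) = 84 \left(- \frac{1}{33} + 58\right) = 84 \cdot \frac{1913}{33} = \frac{53564}{11}$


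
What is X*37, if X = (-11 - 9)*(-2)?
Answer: 1480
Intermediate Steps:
X = 40 (X = -20*(-2) = 40)
X*37 = 40*37 = 1480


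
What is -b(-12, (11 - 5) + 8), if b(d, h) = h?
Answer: -14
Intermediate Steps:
-b(-12, (11 - 5) + 8) = -((11 - 5) + 8) = -(6 + 8) = -1*14 = -14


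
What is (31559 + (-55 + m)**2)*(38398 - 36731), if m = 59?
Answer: 52635525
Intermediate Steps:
(31559 + (-55 + m)**2)*(38398 - 36731) = (31559 + (-55 + 59)**2)*(38398 - 36731) = (31559 + 4**2)*1667 = (31559 + 16)*1667 = 31575*1667 = 52635525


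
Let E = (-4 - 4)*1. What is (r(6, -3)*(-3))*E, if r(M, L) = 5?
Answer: 120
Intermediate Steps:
E = -8 (E = -8*1 = -8)
(r(6, -3)*(-3))*E = (5*(-3))*(-8) = -15*(-8) = 120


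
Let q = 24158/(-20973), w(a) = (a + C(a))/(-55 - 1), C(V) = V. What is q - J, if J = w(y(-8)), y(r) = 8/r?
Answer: -697397/587244 ≈ -1.1876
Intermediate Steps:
w(a) = -a/28 (w(a) = (a + a)/(-55 - 1) = (2*a)/(-56) = (2*a)*(-1/56) = -a/28)
J = 1/28 (J = -2/(7*(-8)) = -2*(-1)/(7*8) = -1/28*(-1) = 1/28 ≈ 0.035714)
q = -24158/20973 (q = 24158*(-1/20973) = -24158/20973 ≈ -1.1519)
q - J = -24158/20973 - 1*1/28 = -24158/20973 - 1/28 = -697397/587244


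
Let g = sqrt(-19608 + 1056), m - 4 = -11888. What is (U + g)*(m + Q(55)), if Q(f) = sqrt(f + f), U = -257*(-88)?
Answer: -2*(11308 + I*sqrt(4638))*(11884 - sqrt(110)) ≈ -2.6853e+8 - 1.6172e+6*I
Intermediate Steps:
m = -11884 (m = 4 - 11888 = -11884)
U = 22616
Q(f) = sqrt(2)*sqrt(f) (Q(f) = sqrt(2*f) = sqrt(2)*sqrt(f))
g = 2*I*sqrt(4638) (g = sqrt(-18552) = 2*I*sqrt(4638) ≈ 136.21*I)
(U + g)*(m + Q(55)) = (22616 + 2*I*sqrt(4638))*(-11884 + sqrt(2)*sqrt(55)) = (22616 + 2*I*sqrt(4638))*(-11884 + sqrt(110)) = (-11884 + sqrt(110))*(22616 + 2*I*sqrt(4638))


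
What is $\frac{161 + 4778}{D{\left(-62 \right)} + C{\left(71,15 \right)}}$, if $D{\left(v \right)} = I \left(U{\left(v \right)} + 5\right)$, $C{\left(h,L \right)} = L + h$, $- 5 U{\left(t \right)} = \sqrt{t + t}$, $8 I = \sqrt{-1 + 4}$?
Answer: $\frac{197560}{3440 + \sqrt{3} \left(25 - 2 i \sqrt{31}\right)} \approx 56.715 + 0.31403 i$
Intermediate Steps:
$I = \frac{\sqrt{3}}{8}$ ($I = \frac{\sqrt{-1 + 4}}{8} = \frac{\sqrt{3}}{8} \approx 0.21651$)
$U{\left(t \right)} = - \frac{\sqrt{2} \sqrt{t}}{5}$ ($U{\left(t \right)} = - \frac{\sqrt{t + t}}{5} = - \frac{\sqrt{2 t}}{5} = - \frac{\sqrt{2} \sqrt{t}}{5}$)
$D{\left(v \right)} = \frac{\sqrt{3} \left(5 - \frac{\sqrt{2} \sqrt{v}}{5}\right)}{8}$ ($D{\left(v \right)} = \frac{\sqrt{3}}{8} \left(- \frac{\sqrt{2} \sqrt{v}}{5} + 5\right) = \frac{\sqrt{3}}{8} \left(5 - \frac{\sqrt{2} \sqrt{v}}{5}\right) = \frac{\sqrt{3} \left(5 - \frac{\sqrt{2} \sqrt{v}}{5}\right)}{8}$)
$\frac{161 + 4778}{D{\left(-62 \right)} + C{\left(71,15 \right)}} = \frac{161 + 4778}{\frac{\sqrt{3} \left(25 - \sqrt{2} \sqrt{-62}\right)}{40} + \left(15 + 71\right)} = \frac{4939}{\frac{\sqrt{3} \left(25 - \sqrt{2} i \sqrt{62}\right)}{40} + 86} = \frac{4939}{\frac{\sqrt{3} \left(25 - 2 i \sqrt{31}\right)}{40} + 86} = \frac{4939}{86 + \frac{\sqrt{3} \left(25 - 2 i \sqrt{31}\right)}{40}}$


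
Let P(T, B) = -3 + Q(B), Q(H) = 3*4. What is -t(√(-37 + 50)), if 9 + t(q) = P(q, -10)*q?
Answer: 9 - 9*√13 ≈ -23.450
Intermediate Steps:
Q(H) = 12
P(T, B) = 9 (P(T, B) = -3 + 12 = 9)
t(q) = -9 + 9*q
-t(√(-37 + 50)) = -(-9 + 9*√(-37 + 50)) = -(-9 + 9*√13) = 9 - 9*√13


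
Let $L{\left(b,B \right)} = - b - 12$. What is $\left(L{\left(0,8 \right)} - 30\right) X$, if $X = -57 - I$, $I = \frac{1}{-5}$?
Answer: $\frac{11928}{5} \approx 2385.6$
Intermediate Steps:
$I = - \frac{1}{5} \approx -0.2$
$L{\left(b,B \right)} = -12 - b$
$X = - \frac{284}{5}$ ($X = -57 - - \frac{1}{5} = -57 + \frac{1}{5} = - \frac{284}{5} \approx -56.8$)
$\left(L{\left(0,8 \right)} - 30\right) X = \left(\left(-12 - 0\right) - 30\right) \left(- \frac{284}{5}\right) = \left(\left(-12 + 0\right) - 30\right) \left(- \frac{284}{5}\right) = \left(-12 - 30\right) \left(- \frac{284}{5}\right) = \left(-42\right) \left(- \frac{284}{5}\right) = \frac{11928}{5}$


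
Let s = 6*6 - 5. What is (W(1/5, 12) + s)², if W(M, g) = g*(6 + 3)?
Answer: 19321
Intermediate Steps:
s = 31 (s = 36 - 5 = 31)
W(M, g) = 9*g (W(M, g) = g*9 = 9*g)
(W(1/5, 12) + s)² = (9*12 + 31)² = (108 + 31)² = 139² = 19321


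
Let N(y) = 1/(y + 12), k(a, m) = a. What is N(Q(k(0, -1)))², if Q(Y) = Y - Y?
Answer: 1/144 ≈ 0.0069444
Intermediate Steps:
Q(Y) = 0
N(y) = 1/(12 + y)
N(Q(k(0, -1)))² = (1/(12 + 0))² = (1/12)² = 1/144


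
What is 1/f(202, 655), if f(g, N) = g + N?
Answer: 1/857 ≈ 0.0011669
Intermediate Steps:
f(g, N) = N + g
1/f(202, 655) = 1/(655 + 202) = 1/857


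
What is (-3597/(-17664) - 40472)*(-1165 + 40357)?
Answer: -50757460581/32 ≈ -1.5862e+9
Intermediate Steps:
(-3597/(-17664) - 40472)*(-1165 + 40357) = (-3597*(-1/17664) - 40472)*39192 = (1199/5888 - 40472)*39192 = -238297937/5888*39192 = -50757460581/32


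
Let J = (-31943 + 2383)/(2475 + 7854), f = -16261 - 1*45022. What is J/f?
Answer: 29560/632992107 ≈ 4.6699e-5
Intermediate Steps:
f = -61283 (f = -16261 - 45022 = -61283)
J = -29560/10329 ≈ -2.8618
J/f = -29560/10329/(-61283) = -29560/10329*(-1/61283) = 29560/632992107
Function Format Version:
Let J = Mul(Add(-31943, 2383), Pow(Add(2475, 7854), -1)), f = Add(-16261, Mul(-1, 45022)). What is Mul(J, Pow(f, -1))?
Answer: Rational(29560, 632992107) ≈ 4.6699e-5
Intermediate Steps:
f = -61283 (f = Add(-16261, -45022) = -61283)
J = Rational(-29560, 10329) (J = Mul(-29560, Pow(10329, -1)) = Mul(-29560, Rational(1, 10329)) = Rational(-29560, 10329) ≈ -2.8618)
Mul(J, Pow(f, -1)) = Mul(Rational(-29560, 10329), Pow(-61283, -1)) = Mul(Rational(-29560, 10329), Rational(-1, 61283)) = Rational(29560, 632992107)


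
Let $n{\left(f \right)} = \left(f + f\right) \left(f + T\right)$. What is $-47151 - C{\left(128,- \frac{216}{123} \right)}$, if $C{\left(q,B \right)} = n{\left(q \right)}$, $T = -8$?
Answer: $-77871$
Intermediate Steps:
$n{\left(f \right)} = 2 f \left(-8 + f\right)$ ($n{\left(f \right)} = \left(f + f\right) \left(f - 8\right) = 2 f \left(-8 + f\right)$)
$C{\left(q,B \right)} = 2 q \left(-8 + q\right)$
$-47151 - C{\left(128,- \frac{216}{123} \right)} = -47151 - 2 \cdot 128 \left(-8 + 128\right) = -47151 - 2 \cdot 128 \cdot 120 = -47151 - 30720 = -77871$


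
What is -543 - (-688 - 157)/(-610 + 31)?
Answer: -315242/579 ≈ -544.46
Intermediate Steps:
-543 - (-688 - 157)/(-610 + 31) = -543 - (-845)/(-579) = -543 - (-845)*(-1)/579 = -543 - 1*845/579 = -543 - 845/579 = -315242/579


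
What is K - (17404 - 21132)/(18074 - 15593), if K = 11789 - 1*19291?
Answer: -18608734/2481 ≈ -7500.5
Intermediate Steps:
K = -7502 (K = 11789 - 19291 = -7502)
K - (17404 - 21132)/(18074 - 15593) = -7502 - (17404 - 21132)/(18074 - 15593) = -7502 - (-3728)/2481 = -7502 - 1*(-3728/2481) = -7502 + 3728/2481 = -18608734/2481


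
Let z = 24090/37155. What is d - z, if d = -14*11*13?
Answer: -4960560/2477 ≈ -2002.6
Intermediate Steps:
z = 1606/2477 (z = 24090*(1/37155) = 1606/2477 ≈ 0.64837)
d = -2002 (d = -154*13 = -2002)
d - z = -2002 - 1*1606/2477 = -2002 - 1606/2477 = -4960560/2477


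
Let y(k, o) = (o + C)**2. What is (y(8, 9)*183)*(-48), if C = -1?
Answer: -562176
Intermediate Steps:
y(k, o) = (-1 + o)**2 (y(k, o) = (o - 1)**2 = (-1 + o)**2)
(y(8, 9)*183)*(-48) = ((-1 + 9)**2*183)*(-48) = (8**2*183)*(-48) = (64*183)*(-48) = 11712*(-48) = -562176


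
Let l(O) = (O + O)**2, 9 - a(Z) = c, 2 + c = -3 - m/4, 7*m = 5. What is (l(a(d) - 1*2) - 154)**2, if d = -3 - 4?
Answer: 7412693409/38416 ≈ 1.9296e+5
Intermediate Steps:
m = 5/7 (m = (1/7)*5 = 5/7 ≈ 0.71429)
d = -7
c = -145/28 (c = -2 + (-3 - 5/(7*4)) = -2 + (-3 - 1*5/28) = -2 + (-3 - 5/28) = -2 - 89/28 = -145/28 ≈ -5.1786)
a(Z) = 397/28 (a(Z) = 9 - 1*(-145/28) = 9 + 145/28 = 397/28)
l(O) = 4*O**2 (l(O) = (2*O)**2 = 4*O**2)
(l(a(d) - 1*2) - 154)**2 = (4*(397/28 - 1*2)**2 - 154)**2 = (4*(397/28 - 2)**2 - 154)**2 = (4*(341/28)**2 - 154)**2 = (4*(116281/784) - 154)**2 = (116281/196 - 154)**2 = (86097/196)**2 = 7412693409/38416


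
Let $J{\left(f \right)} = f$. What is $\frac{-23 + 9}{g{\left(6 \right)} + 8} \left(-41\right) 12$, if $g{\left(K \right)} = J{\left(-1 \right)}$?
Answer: $984$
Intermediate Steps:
$g{\left(K \right)} = -1$
$\frac{-23 + 9}{g{\left(6 \right)} + 8} \left(-41\right) 12 = \frac{-23 + 9}{-1 + 8} \left(-41\right) 12 = - \frac{14}{7} \left(-41\right) 12 = \left(-14\right) \frac{1}{7} \left(-41\right) 12 = \left(-2\right) \left(-41\right) 12 = 82 \cdot 12 = 984$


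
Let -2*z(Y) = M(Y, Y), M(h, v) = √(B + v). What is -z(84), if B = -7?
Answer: √77/2 ≈ 4.3875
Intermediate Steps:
M(h, v) = √(-7 + v)
z(Y) = -√(-7 + Y)/2
-z(84) = -(-1)*√(-7 + 84)/2 = -(-1)*√77/2 = √77/2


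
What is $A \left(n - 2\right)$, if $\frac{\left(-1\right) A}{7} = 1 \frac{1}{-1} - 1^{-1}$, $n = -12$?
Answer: $-196$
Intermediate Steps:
$A = 14$ ($A = - 7 \left(1 \frac{1}{-1} - 1^{-1}\right) = - 7 \left(1 \left(-1\right) - 1\right) = - 7 \left(-1 - 1\right) = \left(-7\right) \left(-2\right) = 14$)
$A \left(n - 2\right) = 14 \left(-12 - 2\right) = 14 \left(-14\right) = -196$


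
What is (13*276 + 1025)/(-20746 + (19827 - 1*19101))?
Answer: -659/2860 ≈ -0.23042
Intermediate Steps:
(13*276 + 1025)/(-20746 + (19827 - 1*19101)) = (3588 + 1025)/(-20746 + (19827 - 19101)) = 4613/(-20746 + 726) = 4613/(-20020) = 4613*(-1/20020) = -659/2860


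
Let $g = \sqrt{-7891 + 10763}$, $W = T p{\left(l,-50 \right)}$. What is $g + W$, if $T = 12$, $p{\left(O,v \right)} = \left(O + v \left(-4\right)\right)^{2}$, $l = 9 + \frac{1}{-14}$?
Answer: $\frac{25666875}{49} + 2 \sqrt{718} \approx 5.2387 \cdot 10^{5}$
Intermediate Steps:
$l = \frac{125}{14}$ ($l = 9 - \frac{1}{14} = \frac{125}{14} \approx 8.9286$)
$p{\left(O,v \right)} = \left(O - 4 v\right)^{2}$
$W = \frac{25666875}{49}$ ($W = 12 \left(\frac{125}{14} - -200\right)^{2} = 12 \left(\frac{125}{14} + 200\right)^{2} = 12 \left(\frac{2925}{14}\right)^{2} = 12 \cdot \frac{8555625}{196} = \frac{25666875}{49} \approx 5.2381 \cdot 10^{5}$)
$g = 2 \sqrt{718}$ ($g = \sqrt{2872} = 2 \sqrt{718} \approx 53.591$)
$g + W = 2 \sqrt{718} + \frac{25666875}{49} = \frac{25666875}{49} + 2 \sqrt{718}$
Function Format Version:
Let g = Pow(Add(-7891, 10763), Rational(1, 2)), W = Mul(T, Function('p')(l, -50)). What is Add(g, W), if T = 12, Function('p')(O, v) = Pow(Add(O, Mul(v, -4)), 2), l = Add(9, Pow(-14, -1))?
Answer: Add(Rational(25666875, 49), Mul(2, Pow(718, Rational(1, 2)))) ≈ 5.2387e+5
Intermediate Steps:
l = Rational(125, 14) (l = Add(9, Rational(-1, 14)) = Rational(125, 14) ≈ 8.9286)
Function('p')(O, v) = Pow(Add(O, Mul(-4, v)), 2)
W = Rational(25666875, 49) (W = Mul(12, Pow(Add(Rational(125, 14), Mul(-4, -50)), 2)) = Mul(12, Pow(Add(Rational(125, 14), 200), 2)) = Mul(12, Pow(Rational(2925, 14), 2)) = Mul(12, Rational(8555625, 196)) = Rational(25666875, 49) ≈ 5.2381e+5)
g = Mul(2, Pow(718, Rational(1, 2))) (g = Pow(2872, Rational(1, 2)) = Mul(2, Pow(718, Rational(1, 2))) ≈ 53.591)
Add(g, W) = Add(Mul(2, Pow(718, Rational(1, 2))), Rational(25666875, 49)) = Add(Rational(25666875, 49), Mul(2, Pow(718, Rational(1, 2))))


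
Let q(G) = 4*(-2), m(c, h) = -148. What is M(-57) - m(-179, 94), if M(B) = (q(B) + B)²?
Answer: 4373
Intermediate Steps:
q(G) = -8
M(B) = (-8 + B)²
M(-57) - m(-179, 94) = (-8 - 57)² - 1*(-148) = (-65)² + 148 = 4225 + 148 = 4373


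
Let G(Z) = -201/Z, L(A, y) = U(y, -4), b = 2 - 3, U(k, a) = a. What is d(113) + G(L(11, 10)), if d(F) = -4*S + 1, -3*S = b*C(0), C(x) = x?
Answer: 205/4 ≈ 51.250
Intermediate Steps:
b = -1
S = 0 (S = -(-1)*0/3 = -⅓*0 = 0)
L(A, y) = -4
d(F) = 1 (d(F) = -4*0 + 1 = 0 + 1 = 1)
d(113) + G(L(11, 10)) = 1 - 201/(-4) = 1 - 201*(-¼) = 1 + 201/4 = 205/4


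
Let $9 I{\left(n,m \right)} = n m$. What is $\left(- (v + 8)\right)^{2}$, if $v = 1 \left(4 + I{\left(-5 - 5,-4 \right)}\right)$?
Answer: $\frac{21904}{81} \approx 270.42$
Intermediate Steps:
$I{\left(n,m \right)} = \frac{m n}{9}$ ($I{\left(n,m \right)} = \frac{n m}{9} = \frac{m n}{9}$)
$v = \frac{76}{9}$ ($v = 1 \left(4 + \frac{1}{9} \left(-4\right) \left(-5 - 5\right)\right) = 1 \left(4 + \frac{1}{9} \left(-4\right) \left(-10\right)\right) = 1 \left(4 + \frac{40}{9}\right) = 1 \cdot \frac{76}{9} = \frac{76}{9} \approx 8.4444$)
$\left(- (v + 8)\right)^{2} = \left(- (\frac{76}{9} + 8)\right)^{2} = \left(\left(-1\right) \frac{148}{9}\right)^{2} = \left(- \frac{148}{9}\right)^{2} = \frac{21904}{81}$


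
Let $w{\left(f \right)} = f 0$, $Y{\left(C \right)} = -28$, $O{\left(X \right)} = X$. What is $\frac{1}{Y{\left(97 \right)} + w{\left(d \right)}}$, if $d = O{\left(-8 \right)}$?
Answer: $- \frac{1}{28} \approx -0.035714$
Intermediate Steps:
$d = -8$
$w{\left(f \right)} = 0$
$\frac{1}{Y{\left(97 \right)} + w{\left(d \right)}} = \frac{1}{-28 + 0} = \frac{1}{-28} = - \frac{1}{28}$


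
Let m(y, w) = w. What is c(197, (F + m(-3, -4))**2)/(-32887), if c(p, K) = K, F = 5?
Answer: -1/32887 ≈ -3.0407e-5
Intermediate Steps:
c(197, (F + m(-3, -4))**2)/(-32887) = (5 - 4)**2/(-32887) = 1**2*(-1/32887) = 1*(-1/32887) = -1/32887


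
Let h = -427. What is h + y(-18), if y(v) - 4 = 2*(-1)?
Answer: -425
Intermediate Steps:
y(v) = 2 (y(v) = 4 + 2*(-1) = 4 - 2 = 2)
h + y(-18) = -427 + 2 = -425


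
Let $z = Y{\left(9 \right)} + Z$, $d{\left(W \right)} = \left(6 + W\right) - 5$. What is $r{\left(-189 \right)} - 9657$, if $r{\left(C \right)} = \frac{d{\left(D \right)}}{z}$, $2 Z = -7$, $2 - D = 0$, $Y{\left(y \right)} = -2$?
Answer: $- \frac{106233}{11} \approx -9657.5$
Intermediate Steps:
$D = 2$ ($D = 2 - 0 = 2 + 0 = 2$)
$d{\left(W \right)} = 1 + W$
$Z = - \frac{7}{2}$ ($Z = \frac{1}{2} \left(-7\right) = - \frac{7}{2} \approx -3.5$)
$z = - \frac{11}{2}$ ($z = -2 - \frac{7}{2} = - \frac{11}{2} \approx -5.5$)
$r{\left(C \right)} = - \frac{6}{11}$ ($r{\left(C \right)} = \frac{1 + 2}{- \frac{11}{2}} = 3 \left(- \frac{2}{11}\right) = - \frac{6}{11}$)
$r{\left(-189 \right)} - 9657 = - \frac{6}{11} - 9657 = - \frac{106233}{11}$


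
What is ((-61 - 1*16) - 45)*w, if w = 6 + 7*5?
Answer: -5002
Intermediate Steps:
w = 41 (w = 6 + 35 = 41)
((-61 - 1*16) - 45)*w = ((-61 - 1*16) - 45)*41 = ((-61 - 16) - 45)*41 = (-77 - 45)*41 = -122*41 = -5002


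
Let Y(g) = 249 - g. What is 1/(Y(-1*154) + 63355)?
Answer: 1/63758 ≈ 1.5684e-5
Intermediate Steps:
1/(Y(-1*154) + 63355) = 1/((249 - (-1)*154) + 63355) = 1/((249 - 1*(-154)) + 63355) = 1/((249 + 154) + 63355) = 1/(403 + 63355) = 1/63758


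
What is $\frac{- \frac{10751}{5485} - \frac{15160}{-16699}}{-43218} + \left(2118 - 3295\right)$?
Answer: $- \frac{4659166338719441}{3958510140270} \approx -1177.0$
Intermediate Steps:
$\frac{- \frac{10751}{5485} - \frac{15160}{-16699}}{-43218} + \left(2118 - 3295\right) = \left(\left(-10751\right) \frac{1}{5485} - - \frac{15160}{16699}\right) \left(- \frac{1}{43218}\right) - 1177 = \left(- \frac{10751}{5485} + \frac{15160}{16699}\right) \left(- \frac{1}{43218}\right) - 1177 = \left(- \frac{96378349}{91594015}\right) \left(- \frac{1}{43218}\right) - 1177 = \frac{96378349}{3958510140270} - 1177 = - \frac{4659166338719441}{3958510140270}$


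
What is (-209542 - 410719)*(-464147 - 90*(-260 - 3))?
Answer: 273210704497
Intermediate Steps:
(-209542 - 410719)*(-464147 - 90*(-260 - 3)) = -620261*(-464147 - 90*(-263)) = -620261*(-464147 + 23670) = -620261*(-440477) = 273210704497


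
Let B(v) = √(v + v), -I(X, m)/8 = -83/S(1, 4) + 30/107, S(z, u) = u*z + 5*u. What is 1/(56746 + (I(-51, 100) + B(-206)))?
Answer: 5849784267/332100623488021 - 206082*I*√103/332100623488021 ≈ 1.7614e-5 - 6.2978e-9*I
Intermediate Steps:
S(z, u) = 5*u + u*z
I(X, m) = 8161/321 (I(X, m) = -8*(-83*1/(4*(5 + 1)) + 30/107) = -8*(-83/(4*6) + 30*(1/107)) = -8*(-83/24 + 30/107) = -8*(-8161/2568) = 8161/321)
B(v) = √2*√v (B(v) = √(2*v) = √2*√v)
1/(56746 + (I(-51, 100) + B(-206))) = 1/(56746 + (8161/321 + √2*√(-206))) = 1/(56746 + (8161/321 + √2*(I*√206))) = 1/(56746 + (8161/321 + 2*I*√103)) = 1/(18223627/321 + 2*I*√103)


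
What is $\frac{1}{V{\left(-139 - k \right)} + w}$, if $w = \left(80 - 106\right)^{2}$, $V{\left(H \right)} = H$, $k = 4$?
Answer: $\frac{1}{533} \approx 0.0018762$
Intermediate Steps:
$w = 676$ ($w = \left(-26\right)^{2} = 676$)
$\frac{1}{V{\left(-139 - k \right)} + w} = \frac{1}{\left(-139 - 4\right) + 676} = \frac{1}{-143 + 676} = \frac{1}{533}$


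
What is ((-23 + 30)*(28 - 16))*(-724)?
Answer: -60816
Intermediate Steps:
((-23 + 30)*(28 - 16))*(-724) = (7*12)*(-724) = 84*(-724) = -60816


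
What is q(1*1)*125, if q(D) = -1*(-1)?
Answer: 125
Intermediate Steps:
q(D) = 1
q(1*1)*125 = 1*125 = 125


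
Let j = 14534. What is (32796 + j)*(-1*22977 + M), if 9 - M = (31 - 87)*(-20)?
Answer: -1140085040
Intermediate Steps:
M = -1111 (M = 9 - (31 - 87)*(-20) = 9 - (-56)*(-20) = 9 - 1*1120 = 9 - 1120 = -1111)
(32796 + j)*(-1*22977 + M) = (32796 + 14534)*(-1*22977 - 1111) = 47330*(-22977 - 1111) = 47330*(-24088) = -1140085040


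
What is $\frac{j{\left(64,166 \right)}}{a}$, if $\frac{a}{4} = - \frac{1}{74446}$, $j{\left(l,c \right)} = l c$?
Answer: $-197728576$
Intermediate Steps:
$j{\left(l,c \right)} = c l$
$a = - \frac{2}{37223}$ ($a = 4 \left(- \frac{1}{74446}\right) = - \frac{2}{37223} \approx -5.373 \cdot 10^{-5}$)
$\frac{j{\left(64,166 \right)}}{a} = \frac{166 \cdot 64}{- \frac{2}{37223}} = 10624 \left(- \frac{37223}{2}\right) = -197728576$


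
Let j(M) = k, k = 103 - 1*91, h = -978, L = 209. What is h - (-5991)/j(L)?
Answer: -1915/4 ≈ -478.75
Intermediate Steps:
k = 12 (k = 103 - 91 = 12)
j(M) = 12
h - (-5991)/j(L) = -978 - (-5991)/12 = -978 - 1*(-1997/4) = -978 + 1997/4 = -1915/4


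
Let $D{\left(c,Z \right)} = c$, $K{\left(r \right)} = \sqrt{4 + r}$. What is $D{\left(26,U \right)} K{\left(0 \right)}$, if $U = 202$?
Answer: $52$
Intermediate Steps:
$D{\left(26,U \right)} K{\left(0 \right)} = 26 \sqrt{4 + 0} = 26 \sqrt{4} = 26 \cdot 2 = 52$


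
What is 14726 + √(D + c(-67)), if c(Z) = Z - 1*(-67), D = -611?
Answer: 14726 + I*√611 ≈ 14726.0 + 24.718*I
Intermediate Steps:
c(Z) = 67 + Z (c(Z) = Z + 67 = 67 + Z)
14726 + √(D + c(-67)) = 14726 + √(-611 + (67 - 67)) = 14726 + √(-611 + 0) = 14726 + √(-611) = 14726 + I*√611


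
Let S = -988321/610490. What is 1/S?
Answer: -610490/988321 ≈ -0.61770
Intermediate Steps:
S = -988321/610490 (S = -988321*1/610490 = -988321/610490 ≈ -1.6189)
1/S = 1/(-988321/610490) = -610490/988321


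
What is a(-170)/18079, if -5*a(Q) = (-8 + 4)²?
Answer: -16/90395 ≈ -0.00017700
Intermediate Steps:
a(Q) = -16/5 (a(Q) = -(-8 + 4)²/5 = -⅕*(-4)² = -⅕*16 = -16/5)
a(-170)/18079 = -16/5/18079 = -16/5*1/18079 = -16/90395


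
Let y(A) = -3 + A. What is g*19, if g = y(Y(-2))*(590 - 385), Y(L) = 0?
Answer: -11685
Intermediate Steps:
g = -615 (g = (-3 + 0)*(590 - 385) = -3*205 = -615)
g*19 = -615*19 = -11685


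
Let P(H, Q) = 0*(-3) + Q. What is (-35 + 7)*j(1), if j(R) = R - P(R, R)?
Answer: 0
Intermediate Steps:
P(H, Q) = Q (P(H, Q) = 0 + Q = Q)
j(R) = 0 (j(R) = R - R = 0)
(-35 + 7)*j(1) = (-35 + 7)*0 = -28*0 = 0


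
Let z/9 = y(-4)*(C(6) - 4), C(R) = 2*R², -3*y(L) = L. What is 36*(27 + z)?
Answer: 30348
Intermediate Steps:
y(L) = -L/3
z = 816 (z = 9*((-⅓*(-4))*(2*6² - 4)) = 9*(4*(2*36 - 4)/3) = 9*(4*(72 - 4)/3) = 9*((4/3)*68) = 9*(272/3) = 816)
36*(27 + z) = 36*(27 + 816) = 36*843 = 30348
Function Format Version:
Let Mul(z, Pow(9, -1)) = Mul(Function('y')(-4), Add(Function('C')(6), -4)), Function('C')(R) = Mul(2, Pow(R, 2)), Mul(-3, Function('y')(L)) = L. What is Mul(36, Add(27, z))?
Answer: 30348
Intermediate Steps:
Function('y')(L) = Mul(Rational(-1, 3), L)
z = 816 (z = Mul(9, Mul(Mul(Rational(-1, 3), -4), Add(Mul(2, Pow(6, 2)), -4))) = Mul(9, Mul(Rational(4, 3), Add(Mul(2, 36), -4))) = Mul(9, Mul(Rational(4, 3), Add(72, -4))) = Mul(9, Mul(Rational(4, 3), 68)) = Mul(9, Rational(272, 3)) = 816)
Mul(36, Add(27, z)) = Mul(36, Add(27, 816)) = Mul(36, 843) = 30348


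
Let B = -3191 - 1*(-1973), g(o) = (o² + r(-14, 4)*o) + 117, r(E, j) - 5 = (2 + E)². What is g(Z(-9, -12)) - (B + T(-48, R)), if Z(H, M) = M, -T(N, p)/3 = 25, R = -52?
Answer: -234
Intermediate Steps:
T(N, p) = -75 (T(N, p) = -3*25 = -75)
r(E, j) = 5 + (2 + E)²
g(o) = 117 + o² + 149*o (g(o) = (o² + (5 + (2 - 14)²)*o) + 117 = (o² + (5 + (-12)²)*o) + 117 = (o² + (5 + 144)*o) + 117 = (o² + 149*o) + 117 = 117 + o² + 149*o)
B = -1218 (B = -3191 + 1973 = -1218)
g(Z(-9, -12)) - (B + T(-48, R)) = (117 + (-12)² + 149*(-12)) - (-1218 - 75) = (117 + 144 - 1788) - 1*(-1293) = -1527 + 1293 = -234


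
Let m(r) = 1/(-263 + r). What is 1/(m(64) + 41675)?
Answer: 199/8293324 ≈ 2.3995e-5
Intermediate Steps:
1/(m(64) + 41675) = 1/(1/(-263 + 64) + 41675) = 1/(1/(-199) + 41675) = 1/(-1/199 + 41675) = 1/(8293324/199) = 199/8293324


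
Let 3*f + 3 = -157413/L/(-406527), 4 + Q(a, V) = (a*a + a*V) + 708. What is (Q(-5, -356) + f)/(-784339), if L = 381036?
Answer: -388492766358247/121495226408096508 ≈ -0.0031976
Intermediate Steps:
Q(a, V) = 704 + a² + V*a (Q(a, V) = -4 + ((a*a + a*V) + 708) = -4 + ((a² + V*a) + 708) = -4 + (708 + a² + V*a) = 704 + a² + V*a)
f = -154901369501/154901421972 (f = -1 + (-157413/381036/(-406527))/3 = -1 + (-157413*1/381036*(-1/406527))/3 = -1 + (-52471/127012*(-1/406527))/3 = -1 + (⅓)*(52471/51633807324) = -1 + 52471/154901421972 = -154901369501/154901421972 ≈ -1.0000)
(Q(-5, -356) + f)/(-784339) = ((704 + (-5)² - 356*(-5)) - 154901369501/154901421972)/(-784339) = ((704 + 25 + 1780) - 154901369501/154901421972)*(-1/784339) = (2509 - 154901369501/154901421972)*(-1/784339) = (388492766358247/154901421972)*(-1/784339) = -388492766358247/121495226408096508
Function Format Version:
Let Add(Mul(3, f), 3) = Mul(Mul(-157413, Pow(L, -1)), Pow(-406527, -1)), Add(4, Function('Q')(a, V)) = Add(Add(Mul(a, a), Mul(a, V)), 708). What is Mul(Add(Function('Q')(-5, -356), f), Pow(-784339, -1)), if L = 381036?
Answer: Rational(-388492766358247, 121495226408096508) ≈ -0.0031976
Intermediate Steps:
Function('Q')(a, V) = Add(704, Pow(a, 2), Mul(V, a)) (Function('Q')(a, V) = Add(-4, Add(Add(Mul(a, a), Mul(a, V)), 708)) = Add(-4, Add(Add(Pow(a, 2), Mul(V, a)), 708)) = Add(-4, Add(708, Pow(a, 2), Mul(V, a))) = Add(704, Pow(a, 2), Mul(V, a)))
f = Rational(-154901369501, 154901421972) (f = Add(-1, Mul(Rational(1, 3), Mul(Mul(-157413, Pow(381036, -1)), Pow(-406527, -1)))) = Add(-1, Mul(Rational(1, 3), Mul(Mul(-157413, Rational(1, 381036)), Rational(-1, 406527)))) = Add(-1, Mul(Rational(1, 3), Mul(Rational(-52471, 127012), Rational(-1, 406527)))) = Add(-1, Mul(Rational(1, 3), Rational(52471, 51633807324))) = Add(-1, Rational(52471, 154901421972)) = Rational(-154901369501, 154901421972) ≈ -1.0000)
Mul(Add(Function('Q')(-5, -356), f), Pow(-784339, -1)) = Mul(Add(Add(704, Pow(-5, 2), Mul(-356, -5)), Rational(-154901369501, 154901421972)), Pow(-784339, -1)) = Mul(Add(Add(704, 25, 1780), Rational(-154901369501, 154901421972)), Rational(-1, 784339)) = Mul(Add(2509, Rational(-154901369501, 154901421972)), Rational(-1, 784339)) = Mul(Rational(388492766358247, 154901421972), Rational(-1, 784339)) = Rational(-388492766358247, 121495226408096508)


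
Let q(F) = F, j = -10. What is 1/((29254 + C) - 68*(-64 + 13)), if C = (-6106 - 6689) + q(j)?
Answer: 1/19917 ≈ 5.0208e-5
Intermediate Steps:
C = -12805 (C = (-6106 - 6689) - 10 = -12795 - 10 = -12805)
1/((29254 + C) - 68*(-64 + 13)) = 1/((29254 - 12805) - 68*(-64 + 13)) = 1/(16449 - 68*(-51)) = 1/(16449 + 3468) = 1/19917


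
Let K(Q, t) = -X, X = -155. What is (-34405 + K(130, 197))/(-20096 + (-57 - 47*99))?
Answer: 17125/12403 ≈ 1.3807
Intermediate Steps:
K(Q, t) = 155 (K(Q, t) = -1*(-155) = 155)
(-34405 + K(130, 197))/(-20096 + (-57 - 47*99)) = (-34405 + 155)/(-20096 + (-57 - 47*99)) = -34250/(-20096 + (-57 - 4653)) = -34250/(-20096 - 4710) = -34250/(-24806) = -34250*(-1/24806) = 17125/12403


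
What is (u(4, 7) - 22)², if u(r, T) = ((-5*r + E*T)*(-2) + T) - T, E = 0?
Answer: 324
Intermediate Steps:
u(r, T) = 10*r (u(r, T) = ((-5*r + 0*T)*(-2) + T) - T = ((-5*r + 0)*(-2) + T) - T = (-5*r*(-2) + T) - T = (10*r + T) - T = (T + 10*r) - T = 10*r)
(u(4, 7) - 22)² = (10*4 - 22)² = (40 - 22)² = 18² = 324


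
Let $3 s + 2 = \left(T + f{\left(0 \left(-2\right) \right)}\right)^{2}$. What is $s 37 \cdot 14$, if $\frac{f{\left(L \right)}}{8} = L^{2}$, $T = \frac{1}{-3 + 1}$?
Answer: $- \frac{1813}{6} \approx -302.17$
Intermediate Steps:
$T = - \frac{1}{2}$ ($T = \frac{1}{-2} = - \frac{1}{2} \approx -0.5$)
$f{\left(L \right)} = 8 L^{2}$
$s = - \frac{7}{12}$ ($s = - \frac{2}{3} + \frac{\left(- \frac{1}{2} + 8 \left(0 \left(-2\right)\right)^{2}\right)^{2}}{3} = - \frac{2}{3} + \frac{\left(- \frac{1}{2} + 8 \cdot 0^{2}\right)^{2}}{3} = - \frac{2}{3} + \frac{\left(- \frac{1}{2} + 8 \cdot 0\right)^{2}}{3} = - \frac{2}{3} + \frac{\left(- \frac{1}{2} + 0\right)^{2}}{3} = - \frac{2}{3} + \frac{\left(- \frac{1}{2}\right)^{2}}{3} = - \frac{2}{3} + \frac{1}{3} \cdot \frac{1}{4} = - \frac{2}{3} + \frac{1}{12} = - \frac{7}{12} \approx -0.58333$)
$s 37 \cdot 14 = \left(- \frac{7}{12}\right) 37 \cdot 14 = \left(- \frac{259}{12}\right) 14 = - \frac{1813}{6}$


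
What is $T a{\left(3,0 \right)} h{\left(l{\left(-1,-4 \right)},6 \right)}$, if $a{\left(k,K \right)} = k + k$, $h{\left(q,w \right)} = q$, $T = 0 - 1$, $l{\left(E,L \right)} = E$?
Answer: $6$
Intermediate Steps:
$T = -1$ ($T = 0 + \left(-5 + 4\right) = 0 - 1 = -1$)
$a{\left(k,K \right)} = 2 k$
$T a{\left(3,0 \right)} h{\left(l{\left(-1,-4 \right)},6 \right)} = - 2 \cdot 3 \left(-1\right) = \left(-1\right) 6 \left(-1\right) = \left(-6\right) \left(-1\right) = 6$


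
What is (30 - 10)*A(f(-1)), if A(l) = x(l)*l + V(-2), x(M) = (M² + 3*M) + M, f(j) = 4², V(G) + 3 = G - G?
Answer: 102340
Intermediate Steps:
V(G) = -3 (V(G) = -3 + (G - G) = -3 + 0 = -3)
f(j) = 16
x(M) = M² + 4*M
A(l) = -3 + l²*(4 + l) (A(l) = (l*(4 + l))*l - 3 = l²*(4 + l) - 3 = -3 + l²*(4 + l))
(30 - 10)*A(f(-1)) = (30 - 10)*(-3 + 16²*(4 + 16)) = 20*(-3 + 256*20) = 20*(-3 + 5120) = 20*5117 = 102340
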